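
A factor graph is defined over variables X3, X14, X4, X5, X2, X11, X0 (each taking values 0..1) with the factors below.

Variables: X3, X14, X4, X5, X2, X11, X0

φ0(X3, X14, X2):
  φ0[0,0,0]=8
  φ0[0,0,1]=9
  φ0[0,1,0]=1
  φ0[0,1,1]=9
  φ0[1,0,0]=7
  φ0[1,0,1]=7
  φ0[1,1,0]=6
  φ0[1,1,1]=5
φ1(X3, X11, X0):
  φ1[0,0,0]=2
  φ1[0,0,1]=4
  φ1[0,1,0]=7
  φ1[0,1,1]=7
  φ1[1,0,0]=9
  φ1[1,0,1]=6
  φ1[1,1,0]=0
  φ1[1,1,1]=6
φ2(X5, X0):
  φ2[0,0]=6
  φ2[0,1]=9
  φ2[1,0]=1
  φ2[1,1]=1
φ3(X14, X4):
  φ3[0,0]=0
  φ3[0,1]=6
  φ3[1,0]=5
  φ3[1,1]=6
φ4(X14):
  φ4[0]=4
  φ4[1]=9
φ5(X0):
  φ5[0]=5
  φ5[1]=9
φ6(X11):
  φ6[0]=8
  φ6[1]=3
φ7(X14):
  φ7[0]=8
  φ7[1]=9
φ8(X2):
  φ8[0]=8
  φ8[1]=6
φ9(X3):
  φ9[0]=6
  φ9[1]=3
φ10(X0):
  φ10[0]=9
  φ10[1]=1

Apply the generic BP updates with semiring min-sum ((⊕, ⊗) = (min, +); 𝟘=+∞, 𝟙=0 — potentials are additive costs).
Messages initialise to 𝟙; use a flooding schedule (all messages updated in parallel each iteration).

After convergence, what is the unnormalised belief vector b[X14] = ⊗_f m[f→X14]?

b[X14] = [46, 55]

init: all messages = 𝟙 over 2 values
r1 m[φ0→X3] = [1, 5]
r1 m[φ0→X14] = [7, 1]
r1 m[φ0→X2] = [1, 5]
r1 m[φ1→X3] = [2, 0]
r1 m[φ1→X11] = [2, 0]
r1 m[φ1→X0] = [0, 4]
r1 m[φ2→X5] = [6, 1]
r1 m[φ2→X0] = [1, 1]
r1 m[φ3→X14] = [0, 5]
r1 m[φ3→X4] = [0, 6]
r1 m[φ4→X14] = [4, 9]
r1 m[φ5→X0] = [5, 9]
r1 m[φ6→X11] = [8, 3]
r1 m[φ7→X14] = [8, 9]
r1 m[φ8→X2] = [8, 6]
r1 m[φ9→X3] = [6, 3]
r1 m[φ10→X0] = [9, 1]
r1 m[X3→φ0] = [0, 0]
r1 m[X3→φ1] = [0, 0]
r1 m[X3→φ9] = [0, 0]
r1 m[X14→φ0] = [0, 0]
r1 m[X14→φ3] = [0, 0]
r1 m[X14→φ4] = [0, 0]
r1 m[X14→φ7] = [0, 0]
r1 m[X4→φ3] = [0, 0]
r1 m[X5→φ2] = [0, 0]
r1 m[X2→φ0] = [0, 0]
r1 m[X2→φ8] = [0, 0]
r1 m[X11→φ1] = [0, 0]
r1 m[X11→φ6] = [0, 0]
r1 m[X0→φ1] = [0, 0]
r1 m[X0→φ2] = [0, 0]
r1 m[X0→φ5] = [0, 0]
r1 m[X0→φ10] = [0, 0]
r2 m[φ0→X3] = [1, 5]
r2 m[φ0→X14] = [7, 1]
r2 m[φ0→X2] = [1, 5]
r2 m[φ1→X3] = [2, 0]
r2 m[φ1→X11] = [2, 0]
r2 m[φ1→X0] = [0, 4]
r2 m[φ2→X5] = [6, 1]
r2 m[φ2→X0] = [1, 1]
r2 m[φ3→X14] = [0, 5]
r2 m[φ3→X4] = [0, 6]
r2 m[φ4→X14] = [4, 9]
r2 m[φ5→X0] = [5, 9]
r2 m[φ6→X11] = [8, 3]
r2 m[φ7→X14] = [8, 9]
r2 m[φ8→X2] = [8, 6]
r2 m[φ9→X3] = [6, 3]
r2 m[φ10→X0] = [9, 1]
r2 m[X3→φ0] = [8, 3]
r2 m[X3→φ1] = [7, 8]
r2 m[X3→φ9] = [3, 5]
r2 m[X14→φ0] = [12, 23]
r2 m[X14→φ3] = [19, 19]
r2 m[X14→φ4] = [15, 15]
r2 m[X14→φ7] = [11, 15]
r2 m[X4→φ3] = [0, 0]
r2 m[X5→φ2] = [0, 0]
r2 m[X2→φ0] = [8, 6]
r2 m[X2→φ8] = [1, 5]
r2 m[X11→φ1] = [8, 3]
r2 m[X11→φ6] = [2, 0]
r2 m[X0→φ1] = [15, 11]
r2 m[X0→φ2] = [14, 14]
r2 m[X0→φ5] = [10, 6]
r2 m[X0→φ10] = [6, 14]
r3 m[φ0→X3] = [27, 25]
r3 m[φ0→X14] = [16, 14]
r3 m[φ0→X2] = [22, 22]
r3 m[φ1→X3] = [21, 18]
r3 m[φ1→X11] = [22, 23]
r3 m[φ1→X0] = [11, 17]
r3 m[φ2→X5] = [20, 15]
r3 m[φ2→X0] = [1, 1]
r3 m[φ3→X14] = [0, 5]
r3 m[φ3→X4] = [19, 25]
r3 m[φ4→X14] = [4, 9]
r3 m[φ5→X0] = [5, 9]
r3 m[φ6→X11] = [8, 3]
r3 m[φ7→X14] = [8, 9]
r3 m[φ8→X2] = [8, 6]
r3 m[φ9→X3] = [6, 3]
r3 m[φ10→X0] = [9, 1]
r3 m[X3→φ0] = [8, 3]
r3 m[X3→φ1] = [7, 8]
r3 m[X3→φ9] = [3, 5]
r3 m[X14→φ0] = [12, 23]
r3 m[X14→φ3] = [19, 19]
r3 m[X14→φ4] = [15, 15]
r3 m[X14→φ7] = [11, 15]
r3 m[X4→φ3] = [0, 0]
r3 m[X5→φ2] = [0, 0]
r3 m[X2→φ0] = [8, 6]
r3 m[X2→φ8] = [1, 5]
r3 m[X11→φ1] = [8, 3]
r3 m[X11→φ6] = [2, 0]
r3 m[X0→φ1] = [15, 11]
r3 m[X0→φ2] = [14, 14]
r3 m[X0→φ5] = [10, 6]
r3 m[X0→φ10] = [6, 14]
r4 m[φ0→X3] = [27, 25]
r4 m[φ0→X14] = [16, 14]
r4 m[φ0→X2] = [22, 22]
r4 m[φ1→X3] = [21, 18]
r4 m[φ1→X11] = [22, 23]
r4 m[φ1→X0] = [11, 17]
r4 m[φ2→X5] = [20, 15]
r4 m[φ2→X0] = [1, 1]
r4 m[φ3→X14] = [0, 5]
r4 m[φ3→X4] = [19, 25]
r4 m[φ4→X14] = [4, 9]
r4 m[φ5→X0] = [5, 9]
r4 m[φ6→X11] = [8, 3]
r4 m[φ7→X14] = [8, 9]
r4 m[φ8→X2] = [8, 6]
r4 m[φ9→X3] = [6, 3]
r4 m[φ10→X0] = [9, 1]
r4 m[X3→φ0] = [27, 21]
r4 m[X3→φ1] = [33, 28]
r4 m[X3→φ9] = [48, 43]
r4 m[X14→φ0] = [12, 23]
r4 m[X14→φ3] = [28, 32]
r4 m[X14→φ4] = [24, 28]
r4 m[X14→φ7] = [20, 28]
r4 m[X4→φ3] = [0, 0]
r4 m[X5→φ2] = [0, 0]
r4 m[X2→φ0] = [8, 6]
r4 m[X2→φ8] = [22, 22]
r4 m[X11→φ1] = [8, 3]
r4 m[X11→φ6] = [22, 23]
r4 m[X0→φ1] = [15, 11]
r4 m[X0→φ2] = [25, 27]
r4 m[X0→φ5] = [21, 19]
r4 m[X0→φ10] = [17, 27]
r5 m[φ0→X3] = [27, 25]
r5 m[φ0→X14] = [34, 32]
r5 m[φ0→X2] = [40, 40]
r5 m[φ1→X3] = [21, 18]
r5 m[φ1→X11] = [45, 43]
r5 m[φ1→X0] = [31, 37]
r5 m[φ2→X5] = [31, 26]
r5 m[φ2→X0] = [1, 1]
r5 m[φ3→X14] = [0, 5]
r5 m[φ3→X4] = [28, 34]
r5 m[φ4→X14] = [4, 9]
r5 m[φ5→X0] = [5, 9]
r5 m[φ6→X11] = [8, 3]
r5 m[φ7→X14] = [8, 9]
r5 m[φ8→X2] = [8, 6]
r5 m[φ9→X3] = [6, 3]
r5 m[φ10→X0] = [9, 1]
r5 m[X3→φ0] = [27, 21]
r5 m[X3→φ1] = [33, 28]
r5 m[X3→φ9] = [48, 43]
r5 m[X14→φ0] = [12, 23]
r5 m[X14→φ3] = [28, 32]
r5 m[X14→φ4] = [24, 28]
r5 m[X14→φ7] = [20, 28]
r5 m[X4→φ3] = [0, 0]
r5 m[X5→φ2] = [0, 0]
r5 m[X2→φ0] = [8, 6]
r5 m[X2→φ8] = [22, 22]
r5 m[X11→φ1] = [8, 3]
r5 m[X11→φ6] = [22, 23]
r5 m[X0→φ1] = [15, 11]
r5 m[X0→φ2] = [25, 27]
r5 m[X0→φ5] = [21, 19]
r5 m[X0→φ10] = [17, 27]
r6 m[φ0→X3] = [27, 25]
r6 m[φ0→X14] = [34, 32]
r6 m[φ0→X2] = [40, 40]
r6 m[φ1→X3] = [21, 18]
r6 m[φ1→X11] = [45, 43]
r6 m[φ1→X0] = [31, 37]
r6 m[φ2→X5] = [31, 26]
r6 m[φ2→X0] = [1, 1]
r6 m[φ3→X14] = [0, 5]
r6 m[φ3→X4] = [28, 34]
r6 m[φ4→X14] = [4, 9]
r6 m[φ5→X0] = [5, 9]
r6 m[φ6→X11] = [8, 3]
r6 m[φ7→X14] = [8, 9]
r6 m[φ8→X2] = [8, 6]
r6 m[φ9→X3] = [6, 3]
r6 m[φ10→X0] = [9, 1]
r6 m[X3→φ0] = [27, 21]
r6 m[X3→φ1] = [33, 28]
r6 m[X3→φ9] = [48, 43]
r6 m[X14→φ0] = [12, 23]
r6 m[X14→φ3] = [46, 50]
r6 m[X14→φ4] = [42, 46]
r6 m[X14→φ7] = [38, 46]
r6 m[X4→φ3] = [0, 0]
r6 m[X5→φ2] = [0, 0]
r6 m[X2→φ0] = [8, 6]
r6 m[X2→φ8] = [40, 40]
r6 m[X11→φ1] = [8, 3]
r6 m[X11→φ6] = [45, 43]
r6 m[X0→φ1] = [15, 11]
r6 m[X0→φ2] = [45, 47]
r6 m[X0→φ5] = [41, 39]
r6 m[X0→φ10] = [37, 47]
r7 m[φ0→X3] = [27, 25]
r7 m[φ0→X14] = [34, 32]
r7 m[φ0→X2] = [40, 40]
r7 m[φ1→X3] = [21, 18]
r7 m[φ1→X11] = [45, 43]
r7 m[φ1→X0] = [31, 37]
r7 m[φ2→X5] = [51, 46]
r7 m[φ2→X0] = [1, 1]
r7 m[φ3→X14] = [0, 5]
r7 m[φ3→X4] = [46, 52]
r7 m[φ4→X14] = [4, 9]
r7 m[φ5→X0] = [5, 9]
r7 m[φ6→X11] = [8, 3]
r7 m[φ7→X14] = [8, 9]
r7 m[φ8→X2] = [8, 6]
r7 m[φ9→X3] = [6, 3]
r7 m[φ10→X0] = [9, 1]
r7 m[X3→φ0] = [27, 21]
r7 m[X3→φ1] = [33, 28]
r7 m[X3→φ9] = [48, 43]
r7 m[X14→φ0] = [12, 23]
r7 m[X14→φ3] = [46, 50]
r7 m[X14→φ4] = [42, 46]
r7 m[X14→φ7] = [38, 46]
r7 m[X4→φ3] = [0, 0]
r7 m[X5→φ2] = [0, 0]
r7 m[X2→φ0] = [8, 6]
r7 m[X2→φ8] = [40, 40]
r7 m[X11→φ1] = [8, 3]
r7 m[X11→φ6] = [45, 43]
r7 m[X0→φ1] = [15, 11]
r7 m[X0→φ2] = [45, 47]
r7 m[X0→φ5] = [41, 39]
r7 m[X0→φ10] = [37, 47]
r8 m[φ0→X3] = [27, 25]
r8 m[φ0→X14] = [34, 32]
r8 m[φ0→X2] = [40, 40]
r8 m[φ1→X3] = [21, 18]
r8 m[φ1→X11] = [45, 43]
r8 m[φ1→X0] = [31, 37]
r8 m[φ2→X5] = [51, 46]
r8 m[φ2→X0] = [1, 1]
r8 m[φ3→X14] = [0, 5]
r8 m[φ3→X4] = [46, 52]
r8 m[φ4→X14] = [4, 9]
r8 m[φ5→X0] = [5, 9]
r8 m[φ6→X11] = [8, 3]
r8 m[φ7→X14] = [8, 9]
r8 m[φ8→X2] = [8, 6]
r8 m[φ9→X3] = [6, 3]
r8 m[φ10→X0] = [9, 1]
r8 m[X3→φ0] = [27, 21]
r8 m[X3→φ1] = [33, 28]
r8 m[X3→φ9] = [48, 43]
r8 m[X14→φ0] = [12, 23]
r8 m[X14→φ3] = [46, 50]
r8 m[X14→φ4] = [42, 46]
r8 m[X14→φ7] = [38, 46]
r8 m[X4→φ3] = [0, 0]
r8 m[X5→φ2] = [0, 0]
r8 m[X2→φ0] = [8, 6]
r8 m[X2→φ8] = [40, 40]
r8 m[X11→φ1] = [8, 3]
r8 m[X11→φ6] = [45, 43]
r8 m[X0→φ1] = [15, 11]
r8 m[X0→φ2] = [45, 47]
r8 m[X0→φ5] = [41, 39]
r8 m[X0→φ10] = [37, 47]
fixed point reached at round 8
b[X14] = ⊗ incoming = [46, 55]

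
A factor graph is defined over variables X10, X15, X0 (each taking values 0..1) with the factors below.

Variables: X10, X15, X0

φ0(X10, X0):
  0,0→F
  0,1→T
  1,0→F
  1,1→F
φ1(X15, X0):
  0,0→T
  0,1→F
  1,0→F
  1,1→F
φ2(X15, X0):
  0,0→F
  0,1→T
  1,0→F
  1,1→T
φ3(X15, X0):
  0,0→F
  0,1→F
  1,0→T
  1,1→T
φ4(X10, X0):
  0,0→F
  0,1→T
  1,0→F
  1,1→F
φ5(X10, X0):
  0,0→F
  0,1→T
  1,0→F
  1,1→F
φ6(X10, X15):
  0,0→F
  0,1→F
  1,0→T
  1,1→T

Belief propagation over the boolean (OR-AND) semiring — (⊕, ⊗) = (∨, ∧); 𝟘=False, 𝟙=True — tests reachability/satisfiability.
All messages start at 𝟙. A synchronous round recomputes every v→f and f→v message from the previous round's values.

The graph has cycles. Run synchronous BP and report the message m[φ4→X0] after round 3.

init: all messages = 𝟙 over 2 values
r1 m[φ0→X10] = [T, F]
r1 m[φ0→X0] = [F, T]
r1 m[φ1→X15] = [T, F]
r1 m[φ1→X0] = [T, F]
r1 m[φ2→X15] = [T, T]
r1 m[φ2→X0] = [F, T]
r1 m[φ3→X15] = [F, T]
r1 m[φ3→X0] = [T, T]
r1 m[φ4→X10] = [T, F]
r1 m[φ4→X0] = [F, T]
r1 m[φ5→X10] = [T, F]
r1 m[φ5→X0] = [F, T]
r1 m[φ6→X10] = [F, T]
r1 m[φ6→X15] = [T, T]
r1 m[X10→φ0] = [T, T]
r1 m[X10→φ4] = [T, T]
r1 m[X10→φ5] = [T, T]
r1 m[X10→φ6] = [T, T]
r1 m[X15→φ1] = [T, T]
r1 m[X15→φ2] = [T, T]
r1 m[X15→φ3] = [T, T]
r1 m[X15→φ6] = [T, T]
r1 m[X0→φ0] = [T, T]
r1 m[X0→φ1] = [T, T]
r1 m[X0→φ2] = [T, T]
r1 m[X0→φ3] = [T, T]
r1 m[X0→φ4] = [T, T]
r1 m[X0→φ5] = [T, T]
r2 m[φ0→X10] = [T, F]
r2 m[φ0→X0] = [F, T]
r2 m[φ1→X15] = [T, F]
r2 m[φ1→X0] = [T, F]
r2 m[φ2→X15] = [T, T]
r2 m[φ2→X0] = [F, T]
r2 m[φ3→X15] = [F, T]
r2 m[φ3→X0] = [T, T]
r2 m[φ4→X10] = [T, F]
r2 m[φ4→X0] = [F, T]
r2 m[φ5→X10] = [T, F]
r2 m[φ5→X0] = [F, T]
r2 m[φ6→X10] = [F, T]
r2 m[φ6→X15] = [T, T]
r2 m[X10→φ0] = [F, F]
r2 m[X10→φ4] = [F, F]
r2 m[X10→φ5] = [F, F]
r2 m[X10→φ6] = [T, F]
r2 m[X15→φ1] = [F, T]
r2 m[X15→φ2] = [F, F]
r2 m[X15→φ3] = [T, F]
r2 m[X15→φ6] = [F, F]
r2 m[X0→φ0] = [F, F]
r2 m[X0→φ1] = [F, T]
r2 m[X0→φ2] = [F, F]
r2 m[X0→φ3] = [F, F]
r2 m[X0→φ4] = [F, F]
r2 m[X0→φ5] = [F, F]
r3 m[φ0→X10] = [F, F]
r3 m[φ0→X0] = [F, F]
r3 m[φ1→X15] = [F, F]
r3 m[φ1→X0] = [F, F]
r3 m[φ2→X15] = [F, F]
r3 m[φ2→X0] = [F, F]
r3 m[φ3→X15] = [F, F]
r3 m[φ3→X0] = [F, F]
r3 m[φ4→X10] = [F, F]
r3 m[φ4→X0] = [F, F]
r3 m[φ5→X10] = [F, F]
r3 m[φ5→X0] = [F, F]
r3 m[φ6→X10] = [F, F]
r3 m[φ6→X15] = [F, F]
r3 m[X10→φ0] = [F, F]
r3 m[X10→φ4] = [F, F]
r3 m[X10→φ5] = [F, F]
r3 m[X10→φ6] = [T, F]
r3 m[X15→φ1] = [F, T]
r3 m[X15→φ2] = [F, F]
r3 m[X15→φ3] = [T, F]
r3 m[X15→φ6] = [F, F]
r3 m[X0→φ0] = [F, F]
r3 m[X0→φ1] = [F, T]
r3 m[X0→φ2] = [F, F]
r3 m[X0→φ3] = [F, F]
r3 m[X0→φ4] = [F, F]
r3 m[X0→φ5] = [F, F]

message @ round 3 = [F, F]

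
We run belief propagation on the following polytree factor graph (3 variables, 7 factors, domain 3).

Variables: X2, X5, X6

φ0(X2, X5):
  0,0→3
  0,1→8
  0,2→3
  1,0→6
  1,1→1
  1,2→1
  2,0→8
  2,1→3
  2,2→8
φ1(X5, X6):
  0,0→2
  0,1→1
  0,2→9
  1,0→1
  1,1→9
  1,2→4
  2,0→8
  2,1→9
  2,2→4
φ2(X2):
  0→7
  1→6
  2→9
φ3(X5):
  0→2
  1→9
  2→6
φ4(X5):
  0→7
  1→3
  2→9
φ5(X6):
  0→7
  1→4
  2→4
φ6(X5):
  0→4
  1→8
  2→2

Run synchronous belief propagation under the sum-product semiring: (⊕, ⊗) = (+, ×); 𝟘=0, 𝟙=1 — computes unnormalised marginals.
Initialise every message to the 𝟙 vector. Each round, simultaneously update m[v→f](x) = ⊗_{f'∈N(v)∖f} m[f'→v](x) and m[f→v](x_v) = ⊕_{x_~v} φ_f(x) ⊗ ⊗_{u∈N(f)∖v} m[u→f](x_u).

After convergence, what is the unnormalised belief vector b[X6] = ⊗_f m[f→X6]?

init: all messages = 𝟙 over 3 values
r1 m[φ0→X2] = [14, 8, 19]
r1 m[φ0→X5] = [17, 12, 12]
r1 m[φ1→X5] = [12, 14, 21]
r1 m[φ1→X6] = [11, 19, 17]
r1 m[φ2→X2] = [7, 6, 9]
r1 m[φ3→X5] = [2, 9, 6]
r1 m[φ4→X5] = [7, 3, 9]
r1 m[φ5→X6] = [7, 4, 4]
r1 m[φ6→X5] = [4, 8, 2]
r1 m[X2→φ0] = [1, 1, 1]
r1 m[X2→φ2] = [1, 1, 1]
r1 m[X5→φ0] = [1, 1, 1]
r1 m[X5→φ1] = [1, 1, 1]
r1 m[X5→φ3] = [1, 1, 1]
r1 m[X5→φ4] = [1, 1, 1]
r1 m[X5→φ6] = [1, 1, 1]
r1 m[X6→φ1] = [1, 1, 1]
r1 m[X6→φ5] = [1, 1, 1]
r2 m[φ0→X2] = [14, 8, 19]
r2 m[φ0→X5] = [17, 12, 12]
r2 m[φ1→X5] = [12, 14, 21]
r2 m[φ1→X6] = [11, 19, 17]
r2 m[φ2→X2] = [7, 6, 9]
r2 m[φ3→X5] = [2, 9, 6]
r2 m[φ4→X5] = [7, 3, 9]
r2 m[φ5→X6] = [7, 4, 4]
r2 m[φ6→X5] = [4, 8, 2]
r2 m[X2→φ0] = [7, 6, 9]
r2 m[X2→φ2] = [14, 8, 19]
r2 m[X5→φ0] = [672, 3024, 2268]
r2 m[X5→φ1] = [952, 2592, 1296]
r2 m[X5→φ3] = [5712, 4032, 4536]
r2 m[X5→φ4] = [1632, 12096, 3024]
r2 m[X5→φ6] = [2856, 4536, 13608]
r2 m[X6→φ1] = [7, 4, 4]
r2 m[X6→φ5] = [11, 19, 17]
r3 m[φ0→X2] = [33012, 9324, 32592]
r3 m[φ0→X5] = [129, 89, 99]
r3 m[φ1→X5] = [54, 59, 108]
r3 m[φ1→X6] = [14864, 35944, 24120]
r3 m[φ2→X2] = [7, 6, 9]
r3 m[φ3→X5] = [2, 9, 6]
r3 m[φ4→X5] = [7, 3, 9]
r3 m[φ5→X6] = [7, 4, 4]
r3 m[φ6→X5] = [4, 8, 2]
r3 m[X2→φ0] = [7, 6, 9]
r3 m[X2→φ2] = [14, 8, 19]
r3 m[X5→φ0] = [672, 3024, 2268]
r3 m[X5→φ1] = [952, 2592, 1296]
r3 m[X5→φ3] = [5712, 4032, 4536]
r3 m[X5→φ4] = [1632, 12096, 3024]
r3 m[X5→φ6] = [2856, 4536, 13608]
r3 m[X6→φ1] = [7, 4, 4]
r3 m[X6→φ5] = [11, 19, 17]
r4 m[φ0→X2] = [33012, 9324, 32592]
r4 m[φ0→X5] = [129, 89, 99]
r4 m[φ1→X5] = [54, 59, 108]
r4 m[φ1→X6] = [14864, 35944, 24120]
r4 m[φ2→X2] = [7, 6, 9]
r4 m[φ3→X5] = [2, 9, 6]
r4 m[φ4→X5] = [7, 3, 9]
r4 m[φ5→X6] = [7, 4, 4]
r4 m[φ6→X5] = [4, 8, 2]
r4 m[X2→φ0] = [7, 6, 9]
r4 m[X2→φ2] = [33012, 9324, 32592]
r4 m[X5→φ0] = [3024, 12744, 11664]
r4 m[X5→φ1] = [7224, 19224, 10692]
r4 m[X5→φ3] = [195048, 126024, 192456]
r4 m[X5→φ4] = [55728, 378072, 128304]
r4 m[X5→φ6] = [97524, 141777, 577368]
r4 m[X6→φ1] = [7, 4, 4]
r4 m[X6→φ5] = [14864, 35944, 24120]
r5 m[φ0→X2] = [146016, 42552, 155736]
r5 m[φ0→X5] = [129, 89, 99]
r5 m[φ1→X5] = [54, 59, 108]
r5 m[φ1→X6] = [119208, 276468, 184680]
r5 m[φ2→X2] = [7, 6, 9]
r5 m[φ3→X5] = [2, 9, 6]
r5 m[φ4→X5] = [7, 3, 9]
r5 m[φ5→X6] = [7, 4, 4]
r5 m[φ6→X5] = [4, 8, 2]
r5 m[X2→φ0] = [7, 6, 9]
r5 m[X2→φ2] = [33012, 9324, 32592]
r5 m[X5→φ0] = [3024, 12744, 11664]
r5 m[X5→φ1] = [7224, 19224, 10692]
r5 m[X5→φ3] = [195048, 126024, 192456]
r5 m[X5→φ4] = [55728, 378072, 128304]
r5 m[X5→φ6] = [97524, 141777, 577368]
r5 m[X6→φ1] = [7, 4, 4]
r5 m[X6→φ5] = [14864, 35944, 24120]
r6 m[φ0→X2] = [146016, 42552, 155736]
r6 m[φ0→X5] = [129, 89, 99]
r6 m[φ1→X5] = [54, 59, 108]
r6 m[φ1→X6] = [119208, 276468, 184680]
r6 m[φ2→X2] = [7, 6, 9]
r6 m[φ3→X5] = [2, 9, 6]
r6 m[φ4→X5] = [7, 3, 9]
r6 m[φ5→X6] = [7, 4, 4]
r6 m[φ6→X5] = [4, 8, 2]
r6 m[X2→φ0] = [7, 6, 9]
r6 m[X2→φ2] = [146016, 42552, 155736]
r6 m[X5→φ0] = [3024, 12744, 11664]
r6 m[X5→φ1] = [7224, 19224, 10692]
r6 m[X5→φ3] = [195048, 126024, 192456]
r6 m[X5→φ4] = [55728, 378072, 128304]
r6 m[X5→φ6] = [97524, 141777, 577368]
r6 m[X6→φ1] = [7, 4, 4]
r6 m[X6→φ5] = [119208, 276468, 184680]
r7 m[φ0→X2] = [146016, 42552, 155736]
r7 m[φ0→X5] = [129, 89, 99]
r7 m[φ1→X5] = [54, 59, 108]
r7 m[φ1→X6] = [119208, 276468, 184680]
r7 m[φ2→X2] = [7, 6, 9]
r7 m[φ3→X5] = [2, 9, 6]
r7 m[φ4→X5] = [7, 3, 9]
r7 m[φ5→X6] = [7, 4, 4]
r7 m[φ6→X5] = [4, 8, 2]
r7 m[X2→φ0] = [7, 6, 9]
r7 m[X2→φ2] = [146016, 42552, 155736]
r7 m[X5→φ0] = [3024, 12744, 11664]
r7 m[X5→φ1] = [7224, 19224, 10692]
r7 m[X5→φ3] = [195048, 126024, 192456]
r7 m[X5→φ4] = [55728, 378072, 128304]
r7 m[X5→φ6] = [97524, 141777, 577368]
r7 m[X6→φ1] = [7, 4, 4]
r7 m[X6→φ5] = [119208, 276468, 184680]
fixed point reached at round 7
b[X6] = ⊗ incoming = [834456, 1105872, 738720]

b[X6] = [834456, 1105872, 738720]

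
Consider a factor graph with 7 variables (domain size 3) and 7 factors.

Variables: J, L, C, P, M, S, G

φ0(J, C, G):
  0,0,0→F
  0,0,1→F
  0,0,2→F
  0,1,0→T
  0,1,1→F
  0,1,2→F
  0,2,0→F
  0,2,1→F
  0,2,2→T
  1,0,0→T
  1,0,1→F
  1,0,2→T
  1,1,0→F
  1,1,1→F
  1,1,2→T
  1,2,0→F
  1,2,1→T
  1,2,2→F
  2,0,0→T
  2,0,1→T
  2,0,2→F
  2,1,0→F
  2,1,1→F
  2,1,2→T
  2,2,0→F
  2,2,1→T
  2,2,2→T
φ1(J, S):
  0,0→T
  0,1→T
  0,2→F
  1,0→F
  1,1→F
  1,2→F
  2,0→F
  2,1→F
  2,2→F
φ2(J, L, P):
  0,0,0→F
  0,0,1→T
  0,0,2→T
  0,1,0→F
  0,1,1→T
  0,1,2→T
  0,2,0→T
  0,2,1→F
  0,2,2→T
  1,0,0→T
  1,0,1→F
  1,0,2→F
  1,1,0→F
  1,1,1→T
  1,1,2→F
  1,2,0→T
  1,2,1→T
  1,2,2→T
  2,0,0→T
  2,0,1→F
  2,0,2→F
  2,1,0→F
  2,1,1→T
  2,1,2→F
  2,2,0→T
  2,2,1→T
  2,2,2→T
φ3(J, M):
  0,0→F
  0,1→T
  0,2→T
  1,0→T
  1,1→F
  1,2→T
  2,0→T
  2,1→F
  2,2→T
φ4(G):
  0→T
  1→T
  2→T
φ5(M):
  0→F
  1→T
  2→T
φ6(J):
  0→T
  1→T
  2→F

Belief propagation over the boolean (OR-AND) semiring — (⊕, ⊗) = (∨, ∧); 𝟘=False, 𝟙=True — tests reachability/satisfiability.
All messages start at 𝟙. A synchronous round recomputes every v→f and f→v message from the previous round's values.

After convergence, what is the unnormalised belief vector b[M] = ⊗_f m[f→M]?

b[M] = [F, T, T]

init: all messages = 𝟙 over 3 values
r1 m[φ0→J] = [T, T, T]
r1 m[φ0→C] = [T, T, T]
r1 m[φ0→G] = [T, T, T]
r1 m[φ1→J] = [T, F, F]
r1 m[φ1→S] = [T, T, F]
r1 m[φ2→J] = [T, T, T]
r1 m[φ2→L] = [T, T, T]
r1 m[φ2→P] = [T, T, T]
r1 m[φ3→J] = [T, T, T]
r1 m[φ3→M] = [T, T, T]
r1 m[φ4→G] = [T, T, T]
r1 m[φ5→M] = [F, T, T]
r1 m[φ6→J] = [T, T, F]
r1 m[J→φ0] = [T, T, T]
r1 m[J→φ1] = [T, T, T]
r1 m[J→φ2] = [T, T, T]
r1 m[J→φ3] = [T, T, T]
r1 m[J→φ6] = [T, T, T]
r1 m[L→φ2] = [T, T, T]
r1 m[C→φ0] = [T, T, T]
r1 m[P→φ2] = [T, T, T]
r1 m[M→φ3] = [T, T, T]
r1 m[M→φ5] = [T, T, T]
r1 m[S→φ1] = [T, T, T]
r1 m[G→φ0] = [T, T, T]
r1 m[G→φ4] = [T, T, T]
r2 m[φ0→J] = [T, T, T]
r2 m[φ0→C] = [T, T, T]
r2 m[φ0→G] = [T, T, T]
r2 m[φ1→J] = [T, F, F]
r2 m[φ1→S] = [T, T, F]
r2 m[φ2→J] = [T, T, T]
r2 m[φ2→L] = [T, T, T]
r2 m[φ2→P] = [T, T, T]
r2 m[φ3→J] = [T, T, T]
r2 m[φ3→M] = [T, T, T]
r2 m[φ4→G] = [T, T, T]
r2 m[φ5→M] = [F, T, T]
r2 m[φ6→J] = [T, T, F]
r2 m[J→φ0] = [T, F, F]
r2 m[J→φ1] = [T, T, F]
r2 m[J→φ2] = [T, F, F]
r2 m[J→φ3] = [T, F, F]
r2 m[J→φ6] = [T, F, F]
r2 m[L→φ2] = [T, T, T]
r2 m[C→φ0] = [T, T, T]
r2 m[P→φ2] = [T, T, T]
r2 m[M→φ3] = [F, T, T]
r2 m[M→φ5] = [T, T, T]
r2 m[S→φ1] = [T, T, T]
r2 m[G→φ0] = [T, T, T]
r2 m[G→φ4] = [T, T, T]
r3 m[φ0→J] = [T, T, T]
r3 m[φ0→C] = [F, T, T]
r3 m[φ0→G] = [T, F, T]
r3 m[φ1→J] = [T, F, F]
r3 m[φ1→S] = [T, T, F]
r3 m[φ2→J] = [T, T, T]
r3 m[φ2→L] = [T, T, T]
r3 m[φ2→P] = [T, T, T]
r3 m[φ3→J] = [T, T, T]
r3 m[φ3→M] = [F, T, T]
r3 m[φ4→G] = [T, T, T]
r3 m[φ5→M] = [F, T, T]
r3 m[φ6→J] = [T, T, F]
r3 m[J→φ0] = [T, F, F]
r3 m[J→φ1] = [T, T, F]
r3 m[J→φ2] = [T, F, F]
r3 m[J→φ3] = [T, F, F]
r3 m[J→φ6] = [T, F, F]
r3 m[L→φ2] = [T, T, T]
r3 m[C→φ0] = [T, T, T]
r3 m[P→φ2] = [T, T, T]
r3 m[M→φ3] = [F, T, T]
r3 m[M→φ5] = [T, T, T]
r3 m[S→φ1] = [T, T, T]
r3 m[G→φ0] = [T, T, T]
r3 m[G→φ4] = [T, T, T]
r4 m[φ0→J] = [T, T, T]
r4 m[φ0→C] = [F, T, T]
r4 m[φ0→G] = [T, F, T]
r4 m[φ1→J] = [T, F, F]
r4 m[φ1→S] = [T, T, F]
r4 m[φ2→J] = [T, T, T]
r4 m[φ2→L] = [T, T, T]
r4 m[φ2→P] = [T, T, T]
r4 m[φ3→J] = [T, T, T]
r4 m[φ3→M] = [F, T, T]
r4 m[φ4→G] = [T, T, T]
r4 m[φ5→M] = [F, T, T]
r4 m[φ6→J] = [T, T, F]
r4 m[J→φ0] = [T, F, F]
r4 m[J→φ1] = [T, T, F]
r4 m[J→φ2] = [T, F, F]
r4 m[J→φ3] = [T, F, F]
r4 m[J→φ6] = [T, F, F]
r4 m[L→φ2] = [T, T, T]
r4 m[C→φ0] = [T, T, T]
r4 m[P→φ2] = [T, T, T]
r4 m[M→φ3] = [F, T, T]
r4 m[M→φ5] = [F, T, T]
r4 m[S→φ1] = [T, T, T]
r4 m[G→φ0] = [T, T, T]
r4 m[G→φ4] = [T, F, T]
r5 m[φ0→J] = [T, T, T]
r5 m[φ0→C] = [F, T, T]
r5 m[φ0→G] = [T, F, T]
r5 m[φ1→J] = [T, F, F]
r5 m[φ1→S] = [T, T, F]
r5 m[φ2→J] = [T, T, T]
r5 m[φ2→L] = [T, T, T]
r5 m[φ2→P] = [T, T, T]
r5 m[φ3→J] = [T, T, T]
r5 m[φ3→M] = [F, T, T]
r5 m[φ4→G] = [T, T, T]
r5 m[φ5→M] = [F, T, T]
r5 m[φ6→J] = [T, T, F]
r5 m[J→φ0] = [T, F, F]
r5 m[J→φ1] = [T, T, F]
r5 m[J→φ2] = [T, F, F]
r5 m[J→φ3] = [T, F, F]
r5 m[J→φ6] = [T, F, F]
r5 m[L→φ2] = [T, T, T]
r5 m[C→φ0] = [T, T, T]
r5 m[P→φ2] = [T, T, T]
r5 m[M→φ3] = [F, T, T]
r5 m[M→φ5] = [F, T, T]
r5 m[S→φ1] = [T, T, T]
r5 m[G→φ0] = [T, T, T]
r5 m[G→φ4] = [T, F, T]
fixed point reached at round 5
b[M] = ⊗ incoming = [F, T, T]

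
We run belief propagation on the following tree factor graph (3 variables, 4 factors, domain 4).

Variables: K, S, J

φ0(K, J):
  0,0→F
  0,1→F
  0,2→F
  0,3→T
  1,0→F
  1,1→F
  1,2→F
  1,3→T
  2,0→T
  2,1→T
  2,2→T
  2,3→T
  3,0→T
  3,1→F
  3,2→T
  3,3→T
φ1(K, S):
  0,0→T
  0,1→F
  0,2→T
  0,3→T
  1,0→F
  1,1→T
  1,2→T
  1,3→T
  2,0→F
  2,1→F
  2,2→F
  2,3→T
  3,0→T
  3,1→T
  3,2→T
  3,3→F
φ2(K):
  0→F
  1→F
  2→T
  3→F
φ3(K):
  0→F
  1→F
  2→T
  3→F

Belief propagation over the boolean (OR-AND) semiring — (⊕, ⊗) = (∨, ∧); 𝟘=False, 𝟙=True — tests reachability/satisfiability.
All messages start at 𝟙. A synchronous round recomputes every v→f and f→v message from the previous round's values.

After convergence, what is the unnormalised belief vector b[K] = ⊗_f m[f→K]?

b[K] = [F, F, T, F]

init: all messages = 𝟙 over 4 values
r1 m[φ0→K] = [T, T, T, T]
r1 m[φ0→J] = [T, T, T, T]
r1 m[φ1→K] = [T, T, T, T]
r1 m[φ1→S] = [T, T, T, T]
r1 m[φ2→K] = [F, F, T, F]
r1 m[φ3→K] = [F, F, T, F]
r1 m[K→φ0] = [T, T, T, T]
r1 m[K→φ1] = [T, T, T, T]
r1 m[K→φ2] = [T, T, T, T]
r1 m[K→φ3] = [T, T, T, T]
r1 m[S→φ1] = [T, T, T, T]
r1 m[J→φ0] = [T, T, T, T]
r2 m[φ0→K] = [T, T, T, T]
r2 m[φ0→J] = [T, T, T, T]
r2 m[φ1→K] = [T, T, T, T]
r2 m[φ1→S] = [T, T, T, T]
r2 m[φ2→K] = [F, F, T, F]
r2 m[φ3→K] = [F, F, T, F]
r2 m[K→φ0] = [F, F, T, F]
r2 m[K→φ1] = [F, F, T, F]
r2 m[K→φ2] = [F, F, T, F]
r2 m[K→φ3] = [F, F, T, F]
r2 m[S→φ1] = [T, T, T, T]
r2 m[J→φ0] = [T, T, T, T]
r3 m[φ0→K] = [T, T, T, T]
r3 m[φ0→J] = [T, T, T, T]
r3 m[φ1→K] = [T, T, T, T]
r3 m[φ1→S] = [F, F, F, T]
r3 m[φ2→K] = [F, F, T, F]
r3 m[φ3→K] = [F, F, T, F]
r3 m[K→φ0] = [F, F, T, F]
r3 m[K→φ1] = [F, F, T, F]
r3 m[K→φ2] = [F, F, T, F]
r3 m[K→φ3] = [F, F, T, F]
r3 m[S→φ1] = [T, T, T, T]
r3 m[J→φ0] = [T, T, T, T]
r4 m[φ0→K] = [T, T, T, T]
r4 m[φ0→J] = [T, T, T, T]
r4 m[φ1→K] = [T, T, T, T]
r4 m[φ1→S] = [F, F, F, T]
r4 m[φ2→K] = [F, F, T, F]
r4 m[φ3→K] = [F, F, T, F]
r4 m[K→φ0] = [F, F, T, F]
r4 m[K→φ1] = [F, F, T, F]
r4 m[K→φ2] = [F, F, T, F]
r4 m[K→φ3] = [F, F, T, F]
r4 m[S→φ1] = [T, T, T, T]
r4 m[J→φ0] = [T, T, T, T]
fixed point reached at round 4
b[K] = ⊗ incoming = [F, F, T, F]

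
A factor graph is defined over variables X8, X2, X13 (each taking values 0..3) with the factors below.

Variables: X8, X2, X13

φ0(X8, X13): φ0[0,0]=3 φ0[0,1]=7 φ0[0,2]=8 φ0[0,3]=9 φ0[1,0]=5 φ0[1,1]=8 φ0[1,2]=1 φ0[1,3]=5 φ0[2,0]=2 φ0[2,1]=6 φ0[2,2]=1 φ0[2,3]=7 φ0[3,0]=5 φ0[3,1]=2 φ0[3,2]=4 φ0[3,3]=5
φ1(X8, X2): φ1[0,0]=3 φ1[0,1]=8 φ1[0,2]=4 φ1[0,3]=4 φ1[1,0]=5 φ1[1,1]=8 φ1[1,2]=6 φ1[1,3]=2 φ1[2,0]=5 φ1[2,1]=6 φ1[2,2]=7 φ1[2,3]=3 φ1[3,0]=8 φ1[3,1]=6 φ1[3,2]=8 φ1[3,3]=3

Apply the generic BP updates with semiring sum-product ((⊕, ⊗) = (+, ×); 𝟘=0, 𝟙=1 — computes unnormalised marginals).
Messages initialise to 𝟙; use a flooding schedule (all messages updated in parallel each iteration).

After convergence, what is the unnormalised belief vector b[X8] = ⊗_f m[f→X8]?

init: all messages = 𝟙 over 4 values
r1 m[φ0→X8] = [27, 19, 16, 16]
r1 m[φ0→X13] = [15, 23, 14, 26]
r1 m[φ1→X8] = [19, 21, 21, 25]
r1 m[φ1→X2] = [21, 28, 25, 12]
r1 m[X8→φ0] = [1, 1, 1, 1]
r1 m[X8→φ1] = [1, 1, 1, 1]
r1 m[X2→φ1] = [1, 1, 1, 1]
r1 m[X13→φ0] = [1, 1, 1, 1]
r2 m[φ0→X8] = [27, 19, 16, 16]
r2 m[φ0→X13] = [15, 23, 14, 26]
r2 m[φ1→X8] = [19, 21, 21, 25]
r2 m[φ1→X2] = [21, 28, 25, 12]
r2 m[X8→φ0] = [19, 21, 21, 25]
r2 m[X8→φ1] = [27, 19, 16, 16]
r2 m[X2→φ1] = [1, 1, 1, 1]
r2 m[X13→φ0] = [1, 1, 1, 1]
r3 m[φ0→X8] = [27, 19, 16, 16]
r3 m[φ0→X13] = [329, 477, 294, 548]
r3 m[φ1→X8] = [19, 21, 21, 25]
r3 m[φ1→X2] = [384, 560, 462, 242]
r3 m[X8→φ0] = [19, 21, 21, 25]
r3 m[X8→φ1] = [27, 19, 16, 16]
r3 m[X2→φ1] = [1, 1, 1, 1]
r3 m[X13→φ0] = [1, 1, 1, 1]
r4 m[φ0→X8] = [27, 19, 16, 16]
r4 m[φ0→X13] = [329, 477, 294, 548]
r4 m[φ1→X8] = [19, 21, 21, 25]
r4 m[φ1→X2] = [384, 560, 462, 242]
r4 m[X8→φ0] = [19, 21, 21, 25]
r4 m[X8→φ1] = [27, 19, 16, 16]
r4 m[X2→φ1] = [1, 1, 1, 1]
r4 m[X13→φ0] = [1, 1, 1, 1]
fixed point reached at round 4
b[X8] = ⊗ incoming = [513, 399, 336, 400]

b[X8] = [513, 399, 336, 400]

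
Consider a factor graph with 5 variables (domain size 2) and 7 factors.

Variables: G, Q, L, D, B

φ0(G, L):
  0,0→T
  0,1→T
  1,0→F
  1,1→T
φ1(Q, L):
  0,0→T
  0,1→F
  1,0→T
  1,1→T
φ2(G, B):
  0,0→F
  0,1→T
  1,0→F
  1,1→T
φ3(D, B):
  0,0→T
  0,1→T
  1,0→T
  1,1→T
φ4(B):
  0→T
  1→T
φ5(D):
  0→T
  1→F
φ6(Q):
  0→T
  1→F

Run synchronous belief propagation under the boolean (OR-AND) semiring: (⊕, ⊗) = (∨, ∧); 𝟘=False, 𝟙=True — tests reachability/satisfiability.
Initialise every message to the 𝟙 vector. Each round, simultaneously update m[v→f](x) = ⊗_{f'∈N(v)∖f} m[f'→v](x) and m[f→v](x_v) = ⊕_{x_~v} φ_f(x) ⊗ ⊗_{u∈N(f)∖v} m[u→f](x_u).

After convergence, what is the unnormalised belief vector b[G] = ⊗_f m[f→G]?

init: all messages = 𝟙 over 2 values
r1 m[φ0→G] = [T, T]
r1 m[φ0→L] = [T, T]
r1 m[φ1→Q] = [T, T]
r1 m[φ1→L] = [T, T]
r1 m[φ2→G] = [T, T]
r1 m[φ2→B] = [F, T]
r1 m[φ3→D] = [T, T]
r1 m[φ3→B] = [T, T]
r1 m[φ4→B] = [T, T]
r1 m[φ5→D] = [T, F]
r1 m[φ6→Q] = [T, F]
r1 m[G→φ0] = [T, T]
r1 m[G→φ2] = [T, T]
r1 m[Q→φ1] = [T, T]
r1 m[Q→φ6] = [T, T]
r1 m[L→φ0] = [T, T]
r1 m[L→φ1] = [T, T]
r1 m[D→φ3] = [T, T]
r1 m[D→φ5] = [T, T]
r1 m[B→φ2] = [T, T]
r1 m[B→φ3] = [T, T]
r1 m[B→φ4] = [T, T]
r2 m[φ0→G] = [T, T]
r2 m[φ0→L] = [T, T]
r2 m[φ1→Q] = [T, T]
r2 m[φ1→L] = [T, T]
r2 m[φ2→G] = [T, T]
r2 m[φ2→B] = [F, T]
r2 m[φ3→D] = [T, T]
r2 m[φ3→B] = [T, T]
r2 m[φ4→B] = [T, T]
r2 m[φ5→D] = [T, F]
r2 m[φ6→Q] = [T, F]
r2 m[G→φ0] = [T, T]
r2 m[G→φ2] = [T, T]
r2 m[Q→φ1] = [T, F]
r2 m[Q→φ6] = [T, T]
r2 m[L→φ0] = [T, T]
r2 m[L→φ1] = [T, T]
r2 m[D→φ3] = [T, F]
r2 m[D→φ5] = [T, T]
r2 m[B→φ2] = [T, T]
r2 m[B→φ3] = [F, T]
r2 m[B→φ4] = [F, T]
r3 m[φ0→G] = [T, T]
r3 m[φ0→L] = [T, T]
r3 m[φ1→Q] = [T, T]
r3 m[φ1→L] = [T, F]
r3 m[φ2→G] = [T, T]
r3 m[φ2→B] = [F, T]
r3 m[φ3→D] = [T, T]
r3 m[φ3→B] = [T, T]
r3 m[φ4→B] = [T, T]
r3 m[φ5→D] = [T, F]
r3 m[φ6→Q] = [T, F]
r3 m[G→φ0] = [T, T]
r3 m[G→φ2] = [T, T]
r3 m[Q→φ1] = [T, F]
r3 m[Q→φ6] = [T, T]
r3 m[L→φ0] = [T, T]
r3 m[L→φ1] = [T, T]
r3 m[D→φ3] = [T, F]
r3 m[D→φ5] = [T, T]
r3 m[B→φ2] = [T, T]
r3 m[B→φ3] = [F, T]
r3 m[B→φ4] = [F, T]
r4 m[φ0→G] = [T, T]
r4 m[φ0→L] = [T, T]
r4 m[φ1→Q] = [T, T]
r4 m[φ1→L] = [T, F]
r4 m[φ2→G] = [T, T]
r4 m[φ2→B] = [F, T]
r4 m[φ3→D] = [T, T]
r4 m[φ3→B] = [T, T]
r4 m[φ4→B] = [T, T]
r4 m[φ5→D] = [T, F]
r4 m[φ6→Q] = [T, F]
r4 m[G→φ0] = [T, T]
r4 m[G→φ2] = [T, T]
r4 m[Q→φ1] = [T, F]
r4 m[Q→φ6] = [T, T]
r4 m[L→φ0] = [T, F]
r4 m[L→φ1] = [T, T]
r4 m[D→φ3] = [T, F]
r4 m[D→φ5] = [T, T]
r4 m[B→φ2] = [T, T]
r4 m[B→φ3] = [F, T]
r4 m[B→φ4] = [F, T]
r5 m[φ0→G] = [T, F]
r5 m[φ0→L] = [T, T]
r5 m[φ1→Q] = [T, T]
r5 m[φ1→L] = [T, F]
r5 m[φ2→G] = [T, T]
r5 m[φ2→B] = [F, T]
r5 m[φ3→D] = [T, T]
r5 m[φ3→B] = [T, T]
r5 m[φ4→B] = [T, T]
r5 m[φ5→D] = [T, F]
r5 m[φ6→Q] = [T, F]
r5 m[G→φ0] = [T, T]
r5 m[G→φ2] = [T, T]
r5 m[Q→φ1] = [T, F]
r5 m[Q→φ6] = [T, T]
r5 m[L→φ0] = [T, F]
r5 m[L→φ1] = [T, T]
r5 m[D→φ3] = [T, F]
r5 m[D→φ5] = [T, T]
r5 m[B→φ2] = [T, T]
r5 m[B→φ3] = [F, T]
r5 m[B→φ4] = [F, T]
r6 m[φ0→G] = [T, F]
r6 m[φ0→L] = [T, T]
r6 m[φ1→Q] = [T, T]
r6 m[φ1→L] = [T, F]
r6 m[φ2→G] = [T, T]
r6 m[φ2→B] = [F, T]
r6 m[φ3→D] = [T, T]
r6 m[φ3→B] = [T, T]
r6 m[φ4→B] = [T, T]
r6 m[φ5→D] = [T, F]
r6 m[φ6→Q] = [T, F]
r6 m[G→φ0] = [T, T]
r6 m[G→φ2] = [T, F]
r6 m[Q→φ1] = [T, F]
r6 m[Q→φ6] = [T, T]
r6 m[L→φ0] = [T, F]
r6 m[L→φ1] = [T, T]
r6 m[D→φ3] = [T, F]
r6 m[D→φ5] = [T, T]
r6 m[B→φ2] = [T, T]
r6 m[B→φ3] = [F, T]
r6 m[B→φ4] = [F, T]
r7 m[φ0→G] = [T, F]
r7 m[φ0→L] = [T, T]
r7 m[φ1→Q] = [T, T]
r7 m[φ1→L] = [T, F]
r7 m[φ2→G] = [T, T]
r7 m[φ2→B] = [F, T]
r7 m[φ3→D] = [T, T]
r7 m[φ3→B] = [T, T]
r7 m[φ4→B] = [T, T]
r7 m[φ5→D] = [T, F]
r7 m[φ6→Q] = [T, F]
r7 m[G→φ0] = [T, T]
r7 m[G→φ2] = [T, F]
r7 m[Q→φ1] = [T, F]
r7 m[Q→φ6] = [T, T]
r7 m[L→φ0] = [T, F]
r7 m[L→φ1] = [T, T]
r7 m[D→φ3] = [T, F]
r7 m[D→φ5] = [T, T]
r7 m[B→φ2] = [T, T]
r7 m[B→φ3] = [F, T]
r7 m[B→φ4] = [F, T]
fixed point reached at round 7
b[G] = ⊗ incoming = [T, F]

b[G] = [T, F]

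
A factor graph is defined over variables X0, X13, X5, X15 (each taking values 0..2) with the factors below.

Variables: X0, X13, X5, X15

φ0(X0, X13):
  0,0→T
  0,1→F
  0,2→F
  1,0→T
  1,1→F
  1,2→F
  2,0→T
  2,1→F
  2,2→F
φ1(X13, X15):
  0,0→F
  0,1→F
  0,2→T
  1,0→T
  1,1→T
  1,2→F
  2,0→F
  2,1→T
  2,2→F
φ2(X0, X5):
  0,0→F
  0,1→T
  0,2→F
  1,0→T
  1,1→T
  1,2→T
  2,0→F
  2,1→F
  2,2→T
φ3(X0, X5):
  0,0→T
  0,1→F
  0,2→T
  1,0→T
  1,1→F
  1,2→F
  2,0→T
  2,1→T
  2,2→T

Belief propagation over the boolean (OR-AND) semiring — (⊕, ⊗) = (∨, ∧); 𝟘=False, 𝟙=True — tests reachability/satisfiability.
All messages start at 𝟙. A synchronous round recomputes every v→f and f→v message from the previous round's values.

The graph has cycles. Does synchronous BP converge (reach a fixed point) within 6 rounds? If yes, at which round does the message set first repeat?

init: all messages = 𝟙 over 3 values
r1 m[φ0→X0] = [T, T, T]
r1 m[φ0→X13] = [T, F, F]
r1 m[φ1→X13] = [T, T, T]
r1 m[φ1→X15] = [T, T, T]
r1 m[φ2→X0] = [T, T, T]
r1 m[φ2→X5] = [T, T, T]
r1 m[φ3→X0] = [T, T, T]
r1 m[φ3→X5] = [T, T, T]
r1 m[X0→φ0] = [T, T, T]
r1 m[X0→φ2] = [T, T, T]
r1 m[X0→φ3] = [T, T, T]
r1 m[X13→φ0] = [T, T, T]
r1 m[X13→φ1] = [T, T, T]
r1 m[X5→φ2] = [T, T, T]
r1 m[X5→φ3] = [T, T, T]
r1 m[X15→φ1] = [T, T, T]
r2 m[φ0→X0] = [T, T, T]
r2 m[φ0→X13] = [T, F, F]
r2 m[φ1→X13] = [T, T, T]
r2 m[φ1→X15] = [T, T, T]
r2 m[φ2→X0] = [T, T, T]
r2 m[φ2→X5] = [T, T, T]
r2 m[φ3→X0] = [T, T, T]
r2 m[φ3→X5] = [T, T, T]
r2 m[X0→φ0] = [T, T, T]
r2 m[X0→φ2] = [T, T, T]
r2 m[X0→φ3] = [T, T, T]
r2 m[X13→φ0] = [T, T, T]
r2 m[X13→φ1] = [T, F, F]
r2 m[X5→φ2] = [T, T, T]
r2 m[X5→φ3] = [T, T, T]
r2 m[X15→φ1] = [T, T, T]
r3 m[φ0→X0] = [T, T, T]
r3 m[φ0→X13] = [T, F, F]
r3 m[φ1→X13] = [T, T, T]
r3 m[φ1→X15] = [F, F, T]
r3 m[φ2→X0] = [T, T, T]
r3 m[φ2→X5] = [T, T, T]
r3 m[φ3→X0] = [T, T, T]
r3 m[φ3→X5] = [T, T, T]
r3 m[X0→φ0] = [T, T, T]
r3 m[X0→φ2] = [T, T, T]
r3 m[X0→φ3] = [T, T, T]
r3 m[X13→φ0] = [T, T, T]
r3 m[X13→φ1] = [T, F, F]
r3 m[X5→φ2] = [T, T, T]
r3 m[X5→φ3] = [T, T, T]
r3 m[X15→φ1] = [T, T, T]
r4 m[φ0→X0] = [T, T, T]
r4 m[φ0→X13] = [T, F, F]
r4 m[φ1→X13] = [T, T, T]
r4 m[φ1→X15] = [F, F, T]
r4 m[φ2→X0] = [T, T, T]
r4 m[φ2→X5] = [T, T, T]
r4 m[φ3→X0] = [T, T, T]
r4 m[φ3→X5] = [T, T, T]
r4 m[X0→φ0] = [T, T, T]
r4 m[X0→φ2] = [T, T, T]
r4 m[X0→φ3] = [T, T, T]
r4 m[X13→φ0] = [T, T, T]
r4 m[X13→φ1] = [T, F, F]
r4 m[X5→φ2] = [T, T, T]
r4 m[X5→φ3] = [T, T, T]
r4 m[X15→φ1] = [T, T, T]
fixed point reached at round 4
messages reach a fixed point at round 4

CONVERGED at round 4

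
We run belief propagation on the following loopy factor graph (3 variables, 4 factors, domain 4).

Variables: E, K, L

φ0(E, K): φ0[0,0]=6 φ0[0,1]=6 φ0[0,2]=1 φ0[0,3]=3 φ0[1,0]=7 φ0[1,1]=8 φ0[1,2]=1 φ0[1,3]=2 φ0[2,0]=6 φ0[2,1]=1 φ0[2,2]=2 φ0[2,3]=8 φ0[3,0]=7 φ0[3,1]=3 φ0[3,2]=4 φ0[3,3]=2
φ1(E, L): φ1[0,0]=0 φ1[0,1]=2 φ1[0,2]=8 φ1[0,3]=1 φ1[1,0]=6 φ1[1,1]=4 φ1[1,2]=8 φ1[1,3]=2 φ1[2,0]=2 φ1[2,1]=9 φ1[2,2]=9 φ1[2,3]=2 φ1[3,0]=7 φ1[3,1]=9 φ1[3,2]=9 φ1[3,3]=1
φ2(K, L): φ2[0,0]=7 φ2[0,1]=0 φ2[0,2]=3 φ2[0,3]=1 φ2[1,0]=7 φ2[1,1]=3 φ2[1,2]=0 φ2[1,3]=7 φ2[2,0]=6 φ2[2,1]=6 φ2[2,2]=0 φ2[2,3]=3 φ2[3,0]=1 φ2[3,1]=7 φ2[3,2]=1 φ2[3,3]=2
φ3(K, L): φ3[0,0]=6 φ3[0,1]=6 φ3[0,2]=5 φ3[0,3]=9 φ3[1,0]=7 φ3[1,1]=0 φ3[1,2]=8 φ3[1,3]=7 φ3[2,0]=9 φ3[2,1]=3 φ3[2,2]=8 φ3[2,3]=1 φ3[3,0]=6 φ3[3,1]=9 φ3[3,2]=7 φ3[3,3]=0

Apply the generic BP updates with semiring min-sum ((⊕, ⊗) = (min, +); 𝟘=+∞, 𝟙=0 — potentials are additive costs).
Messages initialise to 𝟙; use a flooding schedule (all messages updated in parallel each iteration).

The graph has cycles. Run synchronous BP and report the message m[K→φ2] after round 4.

init: all messages = 𝟙 over 4 values
r1 m[φ0→E] = [1, 1, 1, 2]
r1 m[φ0→K] = [6, 1, 1, 2]
r1 m[φ1→E] = [0, 2, 2, 1]
r1 m[φ1→L] = [0, 2, 8, 1]
r1 m[φ2→K] = [0, 0, 0, 1]
r1 m[φ2→L] = [1, 0, 0, 1]
r1 m[φ3→K] = [5, 0, 1, 0]
r1 m[φ3→L] = [6, 0, 5, 0]
r1 m[E→φ0] = [0, 0, 0, 0]
r1 m[E→φ1] = [0, 0, 0, 0]
r1 m[K→φ0] = [0, 0, 0, 0]
r1 m[K→φ2] = [0, 0, 0, 0]
r1 m[K→φ3] = [0, 0, 0, 0]
r1 m[L→φ1] = [0, 0, 0, 0]
r1 m[L→φ2] = [0, 0, 0, 0]
r1 m[L→φ3] = [0, 0, 0, 0]
r2 m[φ0→E] = [1, 1, 1, 2]
r2 m[φ0→K] = [6, 1, 1, 2]
r2 m[φ1→E] = [0, 2, 2, 1]
r2 m[φ1→L] = [0, 2, 8, 1]
r2 m[φ2→K] = [0, 0, 0, 1]
r2 m[φ2→L] = [1, 0, 0, 1]
r2 m[φ3→K] = [5, 0, 1, 0]
r2 m[φ3→L] = [6, 0, 5, 0]
r2 m[E→φ0] = [0, 2, 2, 1]
r2 m[E→φ1] = [1, 1, 1, 2]
r2 m[K→φ0] = [5, 0, 1, 1]
r2 m[K→φ2] = [11, 1, 2, 2]
r2 m[K→φ3] = [6, 1, 1, 3]
r2 m[L→φ1] = [7, 0, 5, 1]
r2 m[L→φ2] = [6, 2, 13, 1]
r2 m[L→φ3] = [1, 2, 8, 2]
r3 m[φ0→E] = [2, 2, 1, 3]
r3 m[φ0→K] = [6, 3, 1, 3]
r3 m[φ1→E] = [2, 3, 3, 2]
r3 m[φ1→L] = [1, 3, 9, 2]
r3 m[φ2→K] = [2, 5, 4, 3]
r3 m[φ2→L] = [3, 4, 1, 4]
r3 m[φ3→K] = [7, 2, 3, 2]
r3 m[φ3→L] = [8, 1, 9, 2]
r3 m[E→φ0] = [0, 2, 2, 1]
r3 m[E→φ1] = [1, 1, 1, 2]
r3 m[K→φ0] = [5, 0, 1, 1]
r3 m[K→φ2] = [11, 1, 2, 2]
r3 m[K→φ3] = [6, 1, 1, 3]
r3 m[L→φ1] = [7, 0, 5, 1]
r3 m[L→φ2] = [6, 2, 13, 1]
r3 m[L→φ3] = [1, 2, 8, 2]
r4 m[φ0→E] = [2, 2, 1, 3]
r4 m[φ0→K] = [6, 3, 1, 3]
r4 m[φ1→E] = [2, 3, 3, 2]
r4 m[φ1→L] = [1, 3, 9, 2]
r4 m[φ2→K] = [2, 5, 4, 3]
r4 m[φ2→L] = [3, 4, 1, 4]
r4 m[φ3→K] = [7, 2, 3, 2]
r4 m[φ3→L] = [8, 1, 9, 2]
r4 m[E→φ0] = [2, 3, 3, 2]
r4 m[E→φ1] = [2, 2, 1, 3]
r4 m[K→φ0] = [9, 7, 7, 5]
r4 m[K→φ2] = [13, 5, 4, 5]
r4 m[K→φ3] = [8, 8, 5, 6]
r4 m[L→φ1] = [11, 5, 10, 6]
r4 m[L→φ2] = [9, 4, 18, 4]
r4 m[L→φ3] = [4, 7, 10, 6]

message @ round 4 = [13, 5, 4, 5]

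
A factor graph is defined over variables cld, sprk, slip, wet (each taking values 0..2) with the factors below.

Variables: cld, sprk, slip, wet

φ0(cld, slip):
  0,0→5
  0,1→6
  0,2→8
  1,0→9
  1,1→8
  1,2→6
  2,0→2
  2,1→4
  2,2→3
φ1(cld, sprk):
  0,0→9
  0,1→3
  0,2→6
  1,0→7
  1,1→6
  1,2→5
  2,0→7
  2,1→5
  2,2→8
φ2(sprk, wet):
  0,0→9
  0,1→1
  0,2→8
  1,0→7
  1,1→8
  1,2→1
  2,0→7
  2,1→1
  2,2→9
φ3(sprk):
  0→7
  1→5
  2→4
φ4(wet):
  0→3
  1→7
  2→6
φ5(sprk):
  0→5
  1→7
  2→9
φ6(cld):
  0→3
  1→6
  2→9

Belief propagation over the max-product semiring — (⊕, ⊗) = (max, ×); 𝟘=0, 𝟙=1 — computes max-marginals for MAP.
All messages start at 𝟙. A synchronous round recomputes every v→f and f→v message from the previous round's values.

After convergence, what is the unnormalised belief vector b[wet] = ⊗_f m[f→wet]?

b[wet] = [357210, 635040, 635040]

init: all messages = 𝟙 over 3 values
r1 m[φ0→cld] = [8, 9, 4]
r1 m[φ0→slip] = [9, 8, 8]
r1 m[φ1→cld] = [9, 7, 8]
r1 m[φ1→sprk] = [9, 6, 8]
r1 m[φ2→sprk] = [9, 8, 9]
r1 m[φ2→wet] = [9, 8, 9]
r1 m[φ3→sprk] = [7, 5, 4]
r1 m[φ4→wet] = [3, 7, 6]
r1 m[φ5→sprk] = [5, 7, 9]
r1 m[φ6→cld] = [3, 6, 9]
r1 m[cld→φ0] = [1, 1, 1]
r1 m[cld→φ1] = [1, 1, 1]
r1 m[cld→φ6] = [1, 1, 1]
r1 m[sprk→φ1] = [1, 1, 1]
r1 m[sprk→φ2] = [1, 1, 1]
r1 m[sprk→φ3] = [1, 1, 1]
r1 m[sprk→φ5] = [1, 1, 1]
r1 m[slip→φ0] = [1, 1, 1]
r1 m[wet→φ2] = [1, 1, 1]
r1 m[wet→φ4] = [1, 1, 1]
r2 m[φ0→cld] = [8, 9, 4]
r2 m[φ0→slip] = [9, 8, 8]
r2 m[φ1→cld] = [9, 7, 8]
r2 m[φ1→sprk] = [9, 6, 8]
r2 m[φ2→sprk] = [9, 8, 9]
r2 m[φ2→wet] = [9, 8, 9]
r2 m[φ3→sprk] = [7, 5, 4]
r2 m[φ4→wet] = [3, 7, 6]
r2 m[φ5→sprk] = [5, 7, 9]
r2 m[φ6→cld] = [3, 6, 9]
r2 m[cld→φ0] = [27, 42, 72]
r2 m[cld→φ1] = [24, 54, 36]
r2 m[cld→φ6] = [72, 63, 32]
r2 m[sprk→φ1] = [315, 280, 324]
r2 m[sprk→φ2] = [315, 210, 288]
r2 m[sprk→φ3] = [405, 336, 648]
r2 m[sprk→φ5] = [567, 240, 288]
r2 m[slip→φ0] = [1, 1, 1]
r2 m[wet→φ2] = [3, 7, 6]
r2 m[wet→φ4] = [9, 8, 9]
r3 m[φ0→cld] = [8, 9, 4]
r3 m[φ0→slip] = [378, 336, 252]
r3 m[φ1→cld] = [2835, 2205, 2592]
r3 m[φ1→sprk] = [378, 324, 288]
r3 m[φ2→sprk] = [48, 56, 54]
r3 m[φ2→wet] = [2835, 1680, 2592]
r3 m[φ3→sprk] = [7, 5, 4]
r3 m[φ4→wet] = [3, 7, 6]
r3 m[φ5→sprk] = [5, 7, 9]
r3 m[φ6→cld] = [3, 6, 9]
r3 m[cld→φ0] = [27, 42, 72]
r3 m[cld→φ1] = [24, 54, 36]
r3 m[cld→φ6] = [72, 63, 32]
r3 m[sprk→φ1] = [315, 280, 324]
r3 m[sprk→φ2] = [315, 210, 288]
r3 m[sprk→φ3] = [405, 336, 648]
r3 m[sprk→φ5] = [567, 240, 288]
r3 m[slip→φ0] = [1, 1, 1]
r3 m[wet→φ2] = [3, 7, 6]
r3 m[wet→φ4] = [9, 8, 9]
r4 m[φ0→cld] = [8, 9, 4]
r4 m[φ0→slip] = [378, 336, 252]
r4 m[φ1→cld] = [2835, 2205, 2592]
r4 m[φ1→sprk] = [378, 324, 288]
r4 m[φ2→sprk] = [48, 56, 54]
r4 m[φ2→wet] = [2835, 1680, 2592]
r4 m[φ3→sprk] = [7, 5, 4]
r4 m[φ4→wet] = [3, 7, 6]
r4 m[φ5→sprk] = [5, 7, 9]
r4 m[φ6→cld] = [3, 6, 9]
r4 m[cld→φ0] = [8505, 13230, 23328]
r4 m[cld→φ1] = [24, 54, 36]
r4 m[cld→φ6] = [22680, 19845, 10368]
r4 m[sprk→φ1] = [1680, 1960, 1944]
r4 m[sprk→φ2] = [13230, 11340, 10368]
r4 m[sprk→φ3] = [90720, 127008, 139968]
r4 m[sprk→φ5] = [127008, 90720, 62208]
r4 m[slip→φ0] = [1, 1, 1]
r4 m[wet→φ2] = [3, 7, 6]
r4 m[wet→φ4] = [2835, 1680, 2592]
r5 m[φ0→cld] = [8, 9, 4]
r5 m[φ0→slip] = [119070, 105840, 79380]
r5 m[φ1→cld] = [15120, 11760, 15552]
r5 m[φ1→sprk] = [378, 324, 288]
r5 m[φ2→sprk] = [48, 56, 54]
r5 m[φ2→wet] = [119070, 90720, 105840]
r5 m[φ3→sprk] = [7, 5, 4]
r5 m[φ4→wet] = [3, 7, 6]
r5 m[φ5→sprk] = [5, 7, 9]
r5 m[φ6→cld] = [3, 6, 9]
r5 m[cld→φ0] = [8505, 13230, 23328]
r5 m[cld→φ1] = [24, 54, 36]
r5 m[cld→φ6] = [22680, 19845, 10368]
r5 m[sprk→φ1] = [1680, 1960, 1944]
r5 m[sprk→φ2] = [13230, 11340, 10368]
r5 m[sprk→φ3] = [90720, 127008, 139968]
r5 m[sprk→φ5] = [127008, 90720, 62208]
r5 m[slip→φ0] = [1, 1, 1]
r5 m[wet→φ2] = [3, 7, 6]
r5 m[wet→φ4] = [2835, 1680, 2592]
r6 m[φ0→cld] = [8, 9, 4]
r6 m[φ0→slip] = [119070, 105840, 79380]
r6 m[φ1→cld] = [15120, 11760, 15552]
r6 m[φ1→sprk] = [378, 324, 288]
r6 m[φ2→sprk] = [48, 56, 54]
r6 m[φ2→wet] = [119070, 90720, 105840]
r6 m[φ3→sprk] = [7, 5, 4]
r6 m[φ4→wet] = [3, 7, 6]
r6 m[φ5→sprk] = [5, 7, 9]
r6 m[φ6→cld] = [3, 6, 9]
r6 m[cld→φ0] = [45360, 70560, 139968]
r6 m[cld→φ1] = [24, 54, 36]
r6 m[cld→φ6] = [120960, 105840, 62208]
r6 m[sprk→φ1] = [1680, 1960, 1944]
r6 m[sprk→φ2] = [13230, 11340, 10368]
r6 m[sprk→φ3] = [90720, 127008, 139968]
r6 m[sprk→φ5] = [127008, 90720, 62208]
r6 m[slip→φ0] = [1, 1, 1]
r6 m[wet→φ2] = [3, 7, 6]
r6 m[wet→φ4] = [119070, 90720, 105840]
r7 m[φ0→cld] = [8, 9, 4]
r7 m[φ0→slip] = [635040, 564480, 423360]
r7 m[φ1→cld] = [15120, 11760, 15552]
r7 m[φ1→sprk] = [378, 324, 288]
r7 m[φ2→sprk] = [48, 56, 54]
r7 m[φ2→wet] = [119070, 90720, 105840]
r7 m[φ3→sprk] = [7, 5, 4]
r7 m[φ4→wet] = [3, 7, 6]
r7 m[φ5→sprk] = [5, 7, 9]
r7 m[φ6→cld] = [3, 6, 9]
r7 m[cld→φ0] = [45360, 70560, 139968]
r7 m[cld→φ1] = [24, 54, 36]
r7 m[cld→φ6] = [120960, 105840, 62208]
r7 m[sprk→φ1] = [1680, 1960, 1944]
r7 m[sprk→φ2] = [13230, 11340, 10368]
r7 m[sprk→φ3] = [90720, 127008, 139968]
r7 m[sprk→φ5] = [127008, 90720, 62208]
r7 m[slip→φ0] = [1, 1, 1]
r7 m[wet→φ2] = [3, 7, 6]
r7 m[wet→φ4] = [119070, 90720, 105840]
r8 m[φ0→cld] = [8, 9, 4]
r8 m[φ0→slip] = [635040, 564480, 423360]
r8 m[φ1→cld] = [15120, 11760, 15552]
r8 m[φ1→sprk] = [378, 324, 288]
r8 m[φ2→sprk] = [48, 56, 54]
r8 m[φ2→wet] = [119070, 90720, 105840]
r8 m[φ3→sprk] = [7, 5, 4]
r8 m[φ4→wet] = [3, 7, 6]
r8 m[φ5→sprk] = [5, 7, 9]
r8 m[φ6→cld] = [3, 6, 9]
r8 m[cld→φ0] = [45360, 70560, 139968]
r8 m[cld→φ1] = [24, 54, 36]
r8 m[cld→φ6] = [120960, 105840, 62208]
r8 m[sprk→φ1] = [1680, 1960, 1944]
r8 m[sprk→φ2] = [13230, 11340, 10368]
r8 m[sprk→φ3] = [90720, 127008, 139968]
r8 m[sprk→φ5] = [127008, 90720, 62208]
r8 m[slip→φ0] = [1, 1, 1]
r8 m[wet→φ2] = [3, 7, 6]
r8 m[wet→φ4] = [119070, 90720, 105840]
fixed point reached at round 8
b[wet] = ⊗ incoming = [357210, 635040, 635040]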